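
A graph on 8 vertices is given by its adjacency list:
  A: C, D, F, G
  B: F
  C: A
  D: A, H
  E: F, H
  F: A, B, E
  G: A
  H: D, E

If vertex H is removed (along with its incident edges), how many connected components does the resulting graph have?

With H gone, the remaining components are: {A, B, C, D, E, F, G}.
That is 1 component.

1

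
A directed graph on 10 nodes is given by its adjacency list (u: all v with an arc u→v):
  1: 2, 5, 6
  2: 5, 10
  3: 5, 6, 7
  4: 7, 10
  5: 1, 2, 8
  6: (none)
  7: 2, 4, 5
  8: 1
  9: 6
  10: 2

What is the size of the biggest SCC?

5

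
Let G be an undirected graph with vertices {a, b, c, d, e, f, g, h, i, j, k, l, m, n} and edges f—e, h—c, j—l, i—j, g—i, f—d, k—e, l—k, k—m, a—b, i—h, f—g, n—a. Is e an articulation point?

Deleting e leaves 2 components (was 2), so e is not a cut vertex.

No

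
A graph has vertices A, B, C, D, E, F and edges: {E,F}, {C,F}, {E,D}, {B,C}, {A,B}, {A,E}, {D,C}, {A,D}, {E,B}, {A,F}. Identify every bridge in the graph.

none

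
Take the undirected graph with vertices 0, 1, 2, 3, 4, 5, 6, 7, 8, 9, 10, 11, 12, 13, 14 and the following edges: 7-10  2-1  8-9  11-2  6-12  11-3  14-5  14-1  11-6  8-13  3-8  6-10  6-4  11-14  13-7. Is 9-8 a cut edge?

Removing 9-8 leaves no path between 9 and 8: the component count goes from 2 to 3. So it is a bridge.

Yes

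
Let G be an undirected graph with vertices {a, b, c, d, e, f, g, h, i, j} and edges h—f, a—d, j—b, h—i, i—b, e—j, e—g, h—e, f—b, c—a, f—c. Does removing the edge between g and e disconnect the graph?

Yes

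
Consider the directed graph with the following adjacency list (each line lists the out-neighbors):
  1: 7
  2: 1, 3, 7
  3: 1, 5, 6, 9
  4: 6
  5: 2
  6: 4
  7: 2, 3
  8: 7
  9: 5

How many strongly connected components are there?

{1, 2, 3, 5, 7, 9} are all mutually reachable — one SCC of size 6.
{4, 6} are all mutually reachable — one SCC of size 2.
{8} is an SCC by itself.
That gives 3 strongly connected components.

3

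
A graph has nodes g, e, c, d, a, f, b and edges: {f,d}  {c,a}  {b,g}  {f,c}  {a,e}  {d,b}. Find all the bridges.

removing d–b disconnects d from b; removing b–g disconnects b from g; removing a–c disconnects a from c; removing a–e disconnects a from e — these are bridges.
In total 6 edges are bridges.

a-c, a-e, b-d, b-g, c-f, d-f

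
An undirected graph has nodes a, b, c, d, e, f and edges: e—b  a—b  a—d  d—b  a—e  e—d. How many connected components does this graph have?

f is isolated — a component by itself.
c is isolated — a component by itself.
Starting from a we can reach a, b, d, e. That is one component of size 4.
Total: 3 components.

3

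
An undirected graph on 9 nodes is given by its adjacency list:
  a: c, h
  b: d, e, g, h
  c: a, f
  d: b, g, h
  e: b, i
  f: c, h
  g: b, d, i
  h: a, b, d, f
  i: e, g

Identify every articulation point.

Removing h increases the component count from 1 to 2, so h is a cut vertex.
By contrast removing a leaves 1 component; it is not a cut vertex. No other vertex is a cut vertex either.

h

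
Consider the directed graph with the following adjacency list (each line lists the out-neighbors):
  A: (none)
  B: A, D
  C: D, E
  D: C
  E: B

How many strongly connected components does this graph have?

{B, C, D, E} are all mutually reachable — one SCC of size 4.
{A} is an SCC by itself.
That gives 2 strongly connected components.

2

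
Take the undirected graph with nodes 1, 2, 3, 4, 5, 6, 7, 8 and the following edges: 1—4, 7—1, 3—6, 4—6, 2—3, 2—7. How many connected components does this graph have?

8 is isolated — a component by itself.
5 is isolated — a component by itself.
Starting from 1 we can reach 1, 2, 3, 4, 6, 7. That is one component of size 6.
Total: 3 components.

3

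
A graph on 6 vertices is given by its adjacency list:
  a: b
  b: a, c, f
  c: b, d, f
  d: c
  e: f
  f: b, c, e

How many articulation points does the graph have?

3

Removing b increases the component count from 1 to 2, so b is a cut vertex.
Removing c increases the component count from 1 to 2, so c is a cut vertex.
Removing f increases the component count from 1 to 2, so f is a cut vertex.
By contrast removing a leaves 1 component; it is not a cut vertex. No other vertex is a cut vertex either.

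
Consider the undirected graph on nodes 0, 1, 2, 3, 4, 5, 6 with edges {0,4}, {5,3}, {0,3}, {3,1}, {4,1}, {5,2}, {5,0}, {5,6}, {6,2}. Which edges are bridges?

none

The edges on the cycle 5-6-2-5 are not bridges since each lies on that cycle.
Every edge lies on some cycle, so there are no bridges.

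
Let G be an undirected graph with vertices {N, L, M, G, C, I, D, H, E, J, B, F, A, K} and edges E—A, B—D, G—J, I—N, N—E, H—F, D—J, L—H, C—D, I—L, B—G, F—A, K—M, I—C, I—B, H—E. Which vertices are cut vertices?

I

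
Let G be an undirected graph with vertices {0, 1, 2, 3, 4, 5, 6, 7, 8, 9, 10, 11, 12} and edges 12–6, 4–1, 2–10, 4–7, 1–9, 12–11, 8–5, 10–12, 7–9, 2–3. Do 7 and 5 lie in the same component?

The component containing 7 is {1, 4, 7, 9}, and 5 is not in it.

No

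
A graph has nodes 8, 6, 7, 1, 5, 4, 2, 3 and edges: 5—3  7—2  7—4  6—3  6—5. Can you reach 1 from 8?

The component containing 8 is {8}, and 1 is not in it.

No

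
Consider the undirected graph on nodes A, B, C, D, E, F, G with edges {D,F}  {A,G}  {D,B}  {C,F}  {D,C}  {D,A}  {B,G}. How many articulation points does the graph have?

Removing D increases the component count from 2 to 3, so D is a cut vertex.
By contrast removing B leaves 2 components; it is not a cut vertex. No other vertex is a cut vertex either.

1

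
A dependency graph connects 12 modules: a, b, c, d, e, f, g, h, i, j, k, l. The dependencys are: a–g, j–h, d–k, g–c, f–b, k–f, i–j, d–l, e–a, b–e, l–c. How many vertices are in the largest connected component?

Starting from h we can reach h, i, j. That is one component of size 3.
Starting from a we can reach a, b, c, d, e, f, g, k, l. That is one component of size 9.
The largest has 9 vertices.

9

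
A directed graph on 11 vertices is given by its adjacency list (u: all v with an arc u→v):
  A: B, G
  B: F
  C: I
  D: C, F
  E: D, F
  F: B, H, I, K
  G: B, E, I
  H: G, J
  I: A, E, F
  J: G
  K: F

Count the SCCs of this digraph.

{A, B, C, D, E, F, G, H, I, J, K} are all mutually reachable — one SCC of size 11.
That gives 1 strongly connected component.

1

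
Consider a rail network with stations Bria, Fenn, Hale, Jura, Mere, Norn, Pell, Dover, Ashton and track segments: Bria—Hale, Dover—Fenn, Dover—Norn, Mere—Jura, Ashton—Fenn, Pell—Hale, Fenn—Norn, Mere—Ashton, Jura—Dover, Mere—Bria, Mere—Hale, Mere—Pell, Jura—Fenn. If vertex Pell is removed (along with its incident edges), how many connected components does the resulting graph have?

With Pell gone, the remaining components are: {Bria, Fenn, Hale, Jura, Mere, Norn, Dover, Ashton}.
That is 1 component.

1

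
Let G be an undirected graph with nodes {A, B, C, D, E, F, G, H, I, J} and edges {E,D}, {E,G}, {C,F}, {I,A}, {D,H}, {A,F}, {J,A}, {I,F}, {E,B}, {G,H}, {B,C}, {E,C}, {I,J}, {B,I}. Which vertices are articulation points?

Removing E increases the component count from 1 to 2, so E is a cut vertex.
By contrast removing D leaves 1 component; it is not a cut vertex. No other vertex is a cut vertex either.

E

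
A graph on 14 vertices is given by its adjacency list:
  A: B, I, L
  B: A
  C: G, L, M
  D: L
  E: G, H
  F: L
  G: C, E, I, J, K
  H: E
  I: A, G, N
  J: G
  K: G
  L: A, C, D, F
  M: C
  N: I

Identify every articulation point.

A, C, E, G, I, L

Removing A increases the component count from 1 to 2, so A is a cut vertex.
Removing C increases the component count from 1 to 2, so C is a cut vertex.
Removing E increases the component count from 1 to 2, so E is a cut vertex.
Likewise G, I, L are cut vertices.
By contrast removing K leaves 1 component; it is not a cut vertex. No other vertex is a cut vertex either.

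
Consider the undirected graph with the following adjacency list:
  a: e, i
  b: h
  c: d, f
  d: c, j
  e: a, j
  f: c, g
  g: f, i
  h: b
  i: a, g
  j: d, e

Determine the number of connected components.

Starting from b we can reach b, h. That is one component of size 2.
Starting from a we can reach a, c, d, e, f, g, i, j. That is one component of size 8.
Total: 2 components.

2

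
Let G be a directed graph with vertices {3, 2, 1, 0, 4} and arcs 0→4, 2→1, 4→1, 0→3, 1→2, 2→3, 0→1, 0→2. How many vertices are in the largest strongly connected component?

2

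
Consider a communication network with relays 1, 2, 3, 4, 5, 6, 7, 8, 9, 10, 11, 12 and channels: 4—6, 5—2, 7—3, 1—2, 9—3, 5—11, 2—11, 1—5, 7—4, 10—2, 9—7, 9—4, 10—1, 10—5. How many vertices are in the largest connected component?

5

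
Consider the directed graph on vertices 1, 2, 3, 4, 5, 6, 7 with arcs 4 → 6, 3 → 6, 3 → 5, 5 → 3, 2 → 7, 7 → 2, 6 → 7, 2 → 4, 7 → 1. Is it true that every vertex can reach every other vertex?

No

There is no directed path from 6 to 5, so the graph is not strongly connected.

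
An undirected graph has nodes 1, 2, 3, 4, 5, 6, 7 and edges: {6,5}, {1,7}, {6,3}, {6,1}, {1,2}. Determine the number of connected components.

4 is isolated — a component by itself.
Starting from 1 we can reach 1, 2, 3, 5, 6, 7. That is one component of size 6.
Total: 2 components.

2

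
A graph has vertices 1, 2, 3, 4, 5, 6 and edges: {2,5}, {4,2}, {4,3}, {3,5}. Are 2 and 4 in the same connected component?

Yes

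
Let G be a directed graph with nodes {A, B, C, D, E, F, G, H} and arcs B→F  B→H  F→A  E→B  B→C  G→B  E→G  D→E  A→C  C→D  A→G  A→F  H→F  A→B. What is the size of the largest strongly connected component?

{A, B, C, D, E, F, G, H} are all mutually reachable — one SCC of size 8.
The largest has 8 vertices.

8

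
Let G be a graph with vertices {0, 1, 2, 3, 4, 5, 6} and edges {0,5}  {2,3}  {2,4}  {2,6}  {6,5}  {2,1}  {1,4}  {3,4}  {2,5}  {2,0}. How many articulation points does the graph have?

1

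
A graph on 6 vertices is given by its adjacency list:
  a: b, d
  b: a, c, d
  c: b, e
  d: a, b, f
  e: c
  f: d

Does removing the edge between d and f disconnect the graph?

Yes

Removing d-f leaves no path between d and f: the component count goes from 1 to 2. So it is a bridge.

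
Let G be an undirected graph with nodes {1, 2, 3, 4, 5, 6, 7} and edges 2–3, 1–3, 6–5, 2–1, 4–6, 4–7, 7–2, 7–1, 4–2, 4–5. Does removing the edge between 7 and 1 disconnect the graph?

After removing 7–1, the path 7-2-1 still connects them, so the edge is not a bridge.

No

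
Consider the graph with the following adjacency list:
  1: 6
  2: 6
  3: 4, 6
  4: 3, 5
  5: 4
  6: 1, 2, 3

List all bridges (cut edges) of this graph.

1-6, 2-6, 3-4, 3-6, 4-5

removing 6-1 disconnects 6 from 1; removing 4-3 disconnects 4 from 3; removing 4-5 disconnects 4 from 5; removing 6-2 disconnects 6 from 2 — these are bridges.
In total 5 edges are bridges.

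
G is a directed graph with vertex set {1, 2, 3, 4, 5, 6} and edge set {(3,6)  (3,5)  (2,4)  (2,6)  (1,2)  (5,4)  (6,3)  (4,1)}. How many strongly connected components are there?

{1, 2, 3, 4, 5, 6} are all mutually reachable — one SCC of size 6.
That gives 1 strongly connected component.

1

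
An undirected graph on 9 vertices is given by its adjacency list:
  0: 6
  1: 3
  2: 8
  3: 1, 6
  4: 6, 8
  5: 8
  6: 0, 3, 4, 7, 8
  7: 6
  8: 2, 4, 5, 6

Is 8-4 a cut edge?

After removing 8-4, the path 8-6-4 still connects them, so the edge is not a bridge.

No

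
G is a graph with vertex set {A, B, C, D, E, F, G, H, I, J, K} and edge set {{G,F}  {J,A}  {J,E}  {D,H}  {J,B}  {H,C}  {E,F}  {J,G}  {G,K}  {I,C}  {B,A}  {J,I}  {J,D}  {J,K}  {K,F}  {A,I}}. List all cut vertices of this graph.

J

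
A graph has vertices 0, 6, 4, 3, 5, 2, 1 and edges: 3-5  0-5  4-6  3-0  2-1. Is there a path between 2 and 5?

The component containing 2 is {1, 2}, and 5 is not in it.

No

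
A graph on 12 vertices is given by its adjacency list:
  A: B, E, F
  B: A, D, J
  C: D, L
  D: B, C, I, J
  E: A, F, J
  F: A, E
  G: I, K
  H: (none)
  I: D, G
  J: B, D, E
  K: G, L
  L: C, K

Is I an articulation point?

Deleting I leaves 2 components (was 2), so I is not a cut vertex.

No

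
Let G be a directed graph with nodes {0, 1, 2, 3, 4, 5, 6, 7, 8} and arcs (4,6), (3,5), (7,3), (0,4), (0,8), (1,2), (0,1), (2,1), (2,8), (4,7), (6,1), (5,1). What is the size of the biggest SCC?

{1, 2} are all mutually reachable — one SCC of size 2.
{0} is an SCC by itself.
{6} is an SCC by itself.
{3} is an SCC by itself.
{7} is an SCC by itself.
(and 3 more singleton SCCs)
The largest has 2 vertices.

2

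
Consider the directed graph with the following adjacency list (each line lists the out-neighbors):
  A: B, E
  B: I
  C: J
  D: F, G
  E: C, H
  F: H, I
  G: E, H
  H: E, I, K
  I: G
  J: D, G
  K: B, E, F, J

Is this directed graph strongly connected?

There is no directed path from I to A, so the graph is not strongly connected.

No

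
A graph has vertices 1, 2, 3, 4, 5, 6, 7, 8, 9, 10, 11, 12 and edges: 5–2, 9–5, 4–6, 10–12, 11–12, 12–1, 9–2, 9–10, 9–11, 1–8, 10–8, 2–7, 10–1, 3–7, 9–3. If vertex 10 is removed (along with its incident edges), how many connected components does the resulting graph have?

2

With 10 gone, the remaining components are: {4, 6}; {1, 2, 3, 5, 7, 8, 9, 11, 12}.
That is 2 components.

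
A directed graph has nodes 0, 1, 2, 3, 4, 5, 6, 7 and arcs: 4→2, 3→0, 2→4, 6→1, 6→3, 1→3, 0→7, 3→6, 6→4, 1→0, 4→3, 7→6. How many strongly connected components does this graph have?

{0, 1, 2, 3, 4, 6, 7} are all mutually reachable — one SCC of size 7.
{5} is an SCC by itself.
That gives 2 strongly connected components.

2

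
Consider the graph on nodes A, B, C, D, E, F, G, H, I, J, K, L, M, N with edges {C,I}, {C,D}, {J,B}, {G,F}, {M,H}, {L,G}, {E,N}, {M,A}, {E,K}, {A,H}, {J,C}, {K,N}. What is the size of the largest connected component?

Starting from F we can reach F, G, L. That is one component of size 3.
Starting from A we can reach A, H, M. That is one component of size 3.
Starting from E we can reach E, K, N. That is one component of size 3.
Starting from B we can reach B, C, D, I, J. That is one component of size 5.
The largest has 5 vertices.

5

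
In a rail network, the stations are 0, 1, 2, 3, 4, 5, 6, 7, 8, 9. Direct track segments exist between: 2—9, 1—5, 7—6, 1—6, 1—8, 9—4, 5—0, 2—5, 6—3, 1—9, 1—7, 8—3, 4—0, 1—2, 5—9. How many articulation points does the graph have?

1

Removing 1 increases the component count from 1 to 2, so 1 is a cut vertex.
By contrast removing 8 leaves 1 component; it is not a cut vertex. No other vertex is a cut vertex either.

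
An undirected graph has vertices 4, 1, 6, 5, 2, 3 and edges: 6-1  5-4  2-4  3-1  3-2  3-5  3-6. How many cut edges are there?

The edges on the cycle 3-6-1-3 are not bridges since each lies on that cycle.
Every edge lies on some cycle, so there are no bridges.

0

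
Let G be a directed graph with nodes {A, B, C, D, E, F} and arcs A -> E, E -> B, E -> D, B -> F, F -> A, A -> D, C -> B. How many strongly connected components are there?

3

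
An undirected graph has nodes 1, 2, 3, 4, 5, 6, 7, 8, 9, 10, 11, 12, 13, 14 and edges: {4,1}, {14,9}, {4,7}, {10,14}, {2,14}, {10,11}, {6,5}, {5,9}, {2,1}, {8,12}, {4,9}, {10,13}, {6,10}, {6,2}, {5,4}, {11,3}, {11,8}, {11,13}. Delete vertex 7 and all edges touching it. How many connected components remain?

With 7 gone, the remaining components are: {1, 2, 3, 4, 5, 6, 8, 9, 10, 11, 12, 13, 14}.
That is 1 component.

1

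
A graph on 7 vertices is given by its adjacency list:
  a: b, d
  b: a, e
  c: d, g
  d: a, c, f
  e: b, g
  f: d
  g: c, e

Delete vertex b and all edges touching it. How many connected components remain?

1

With b gone, the remaining components are: {a, c, d, e, f, g}.
That is 1 component.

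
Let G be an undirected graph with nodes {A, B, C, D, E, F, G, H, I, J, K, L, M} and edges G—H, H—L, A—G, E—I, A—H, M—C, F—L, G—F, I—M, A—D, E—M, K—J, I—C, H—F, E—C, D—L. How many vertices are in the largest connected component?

6

B is isolated — a component by itself.
Starting from J we can reach J, K. That is one component of size 2.
Starting from C we can reach C, E, I, M. That is one component of size 4.
Starting from A we can reach A, D, F, G, H, L. That is one component of size 6.
The largest has 6 vertices.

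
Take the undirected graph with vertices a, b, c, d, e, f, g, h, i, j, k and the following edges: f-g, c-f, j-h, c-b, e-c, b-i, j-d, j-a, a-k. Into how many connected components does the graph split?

Starting from a we can reach a, d, h, j, k. That is one component of size 5.
Starting from b we can reach b, c, e, f, g, i. That is one component of size 6.
Total: 2 components.

2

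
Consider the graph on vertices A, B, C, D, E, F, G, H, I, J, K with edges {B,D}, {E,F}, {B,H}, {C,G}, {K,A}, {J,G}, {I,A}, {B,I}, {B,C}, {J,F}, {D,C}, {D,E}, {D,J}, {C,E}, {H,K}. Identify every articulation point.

Removing B increases the component count from 1 to 2, so B is a cut vertex.
By contrast removing I leaves 1 component; it is not a cut vertex. No other vertex is a cut vertex either.

B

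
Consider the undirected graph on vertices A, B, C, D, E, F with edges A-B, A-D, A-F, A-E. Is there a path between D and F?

From D we can reach A, B, D, E, F, which includes F.

Yes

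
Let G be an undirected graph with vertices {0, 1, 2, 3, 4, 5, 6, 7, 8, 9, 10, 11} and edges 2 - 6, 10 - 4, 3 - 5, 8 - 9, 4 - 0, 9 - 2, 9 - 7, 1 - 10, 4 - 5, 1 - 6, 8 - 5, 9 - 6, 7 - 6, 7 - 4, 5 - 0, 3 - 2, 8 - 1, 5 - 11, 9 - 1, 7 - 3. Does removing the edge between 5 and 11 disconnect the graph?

Yes

Removing 5 - 11 leaves no path between 5 and 11: the component count goes from 1 to 2. So it is a bridge.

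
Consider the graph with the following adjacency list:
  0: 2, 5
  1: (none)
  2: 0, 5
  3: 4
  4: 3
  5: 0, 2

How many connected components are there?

3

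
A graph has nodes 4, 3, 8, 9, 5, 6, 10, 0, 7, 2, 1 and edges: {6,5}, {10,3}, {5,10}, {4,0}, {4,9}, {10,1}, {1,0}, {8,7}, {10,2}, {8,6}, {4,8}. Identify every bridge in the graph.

The edges on the cycle 4-8-6-5-10-1-0-4 are not bridges since each lies on that cycle.
But removing 2-10 disconnects 2 from 10; removing 8-7 disconnects 8 from 7; removing 3-10 disconnects 3 from 10; removing 4-9 disconnects 4 from 9 — these are bridges.

10-2, 10-3, 4-9, 7-8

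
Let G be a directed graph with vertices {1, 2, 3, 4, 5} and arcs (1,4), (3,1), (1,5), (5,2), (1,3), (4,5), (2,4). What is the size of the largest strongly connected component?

{2, 4, 5} are all mutually reachable — one SCC of size 3.
{1, 3} are all mutually reachable — one SCC of size 2.
The largest has 3 vertices.

3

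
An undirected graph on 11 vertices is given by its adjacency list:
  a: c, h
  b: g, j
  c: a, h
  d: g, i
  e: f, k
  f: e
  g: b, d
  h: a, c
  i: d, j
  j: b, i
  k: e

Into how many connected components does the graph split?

3

Starting from e we can reach e, f, k. That is one component of size 3.
Starting from a we can reach a, c, h. That is one component of size 3.
Starting from b we can reach b, d, g, i, j. That is one component of size 5.
Total: 3 components.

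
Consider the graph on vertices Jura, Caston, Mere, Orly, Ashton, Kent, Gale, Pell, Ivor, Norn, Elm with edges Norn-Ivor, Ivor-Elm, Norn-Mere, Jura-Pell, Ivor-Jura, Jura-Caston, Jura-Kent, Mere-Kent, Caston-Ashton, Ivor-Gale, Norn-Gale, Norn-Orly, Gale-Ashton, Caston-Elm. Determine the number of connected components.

1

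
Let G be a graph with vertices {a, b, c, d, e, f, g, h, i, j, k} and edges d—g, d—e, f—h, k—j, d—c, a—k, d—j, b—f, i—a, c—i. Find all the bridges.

b-f, d-e, d-g, f-h

The edges on the cycle d-c-i-a-k-j-d are not bridges since each lies on that cycle.
But removing d—g disconnects d from g; removing d—e disconnects d from e; removing f—h disconnects f from h; removing b—f disconnects b from f — these are bridges.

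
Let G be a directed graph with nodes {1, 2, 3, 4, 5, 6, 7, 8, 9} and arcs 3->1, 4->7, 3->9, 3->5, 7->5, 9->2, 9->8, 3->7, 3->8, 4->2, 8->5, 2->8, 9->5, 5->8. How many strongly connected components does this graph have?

8

{5, 8} are all mutually reachable — one SCC of size 2.
{3} is an SCC by itself.
{6} is an SCC by itself.
{4} is an SCC by itself.
{9} is an SCC by itself.
(and 3 more singleton SCCs)
That gives 8 strongly connected components.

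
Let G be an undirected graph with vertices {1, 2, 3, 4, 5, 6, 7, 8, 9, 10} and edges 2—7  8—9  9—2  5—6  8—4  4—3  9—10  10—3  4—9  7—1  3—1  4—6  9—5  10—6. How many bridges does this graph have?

The edges on the cycle 4-9-10-6-4 are not bridges since each lies on that cycle.
Every edge lies on some cycle, so there are no bridges.

0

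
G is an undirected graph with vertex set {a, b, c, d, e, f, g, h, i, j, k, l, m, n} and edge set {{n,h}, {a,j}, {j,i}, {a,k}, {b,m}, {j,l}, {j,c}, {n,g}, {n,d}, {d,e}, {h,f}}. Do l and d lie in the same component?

No

The component containing l is {a, c, i, j, k, l}, and d is not in it.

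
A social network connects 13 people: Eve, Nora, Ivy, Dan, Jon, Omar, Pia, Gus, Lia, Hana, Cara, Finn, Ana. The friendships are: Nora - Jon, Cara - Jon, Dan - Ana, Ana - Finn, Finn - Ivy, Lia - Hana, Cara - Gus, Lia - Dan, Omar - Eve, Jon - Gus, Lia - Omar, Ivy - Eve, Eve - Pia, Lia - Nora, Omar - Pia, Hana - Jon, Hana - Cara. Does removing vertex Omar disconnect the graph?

Deleting Omar leaves 1 component (was 1) (its neighbors Eve, Lia, Pia remain connected to each other), so Omar is not a cut vertex.

No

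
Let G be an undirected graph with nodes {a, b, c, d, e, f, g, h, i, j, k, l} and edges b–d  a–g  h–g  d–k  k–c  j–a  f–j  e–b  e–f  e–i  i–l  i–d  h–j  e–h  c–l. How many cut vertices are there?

Removing e increases the component count from 1 to 2, so e is a cut vertex.
By contrast removing d leaves 1 component; it is not a cut vertex. No other vertex is a cut vertex either.

1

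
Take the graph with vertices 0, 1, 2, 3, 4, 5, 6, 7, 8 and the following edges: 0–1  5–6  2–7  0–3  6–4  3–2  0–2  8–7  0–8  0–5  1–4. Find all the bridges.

The edges on the cycle 0-5-6-4-1-0 are not bridges since each lies on that cycle.
Every edge lies on some cycle, so there are no bridges.

none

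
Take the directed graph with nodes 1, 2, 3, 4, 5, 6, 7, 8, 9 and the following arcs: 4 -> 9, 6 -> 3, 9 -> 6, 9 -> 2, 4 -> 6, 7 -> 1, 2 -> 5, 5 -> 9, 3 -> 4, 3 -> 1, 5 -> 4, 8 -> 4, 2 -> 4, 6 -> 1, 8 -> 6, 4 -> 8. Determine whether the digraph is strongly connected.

No

There is no directed path from 7 to 8, so the graph is not strongly connected.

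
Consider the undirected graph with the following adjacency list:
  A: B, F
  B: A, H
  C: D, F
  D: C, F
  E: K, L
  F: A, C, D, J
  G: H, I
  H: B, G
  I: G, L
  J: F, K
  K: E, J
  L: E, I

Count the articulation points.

1

Removing F increases the component count from 1 to 2, so F is a cut vertex.
By contrast removing G leaves 1 component; it is not a cut vertex. No other vertex is a cut vertex either.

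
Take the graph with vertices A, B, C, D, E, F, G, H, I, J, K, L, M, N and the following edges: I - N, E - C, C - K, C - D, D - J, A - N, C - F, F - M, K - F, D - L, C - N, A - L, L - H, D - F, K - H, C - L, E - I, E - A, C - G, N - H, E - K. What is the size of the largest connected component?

B is isolated — a component by itself.
Starting from A we can reach A, C, D, E, F, G, H, I, J, K, L, M, N. That is one component of size 13.
The largest has 13 vertices.

13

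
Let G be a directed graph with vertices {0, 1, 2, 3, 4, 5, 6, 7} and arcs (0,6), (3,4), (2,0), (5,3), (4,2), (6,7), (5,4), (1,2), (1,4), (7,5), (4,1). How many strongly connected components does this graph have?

{0, 1, 2, 3, 4, 5, 6, 7} are all mutually reachable — one SCC of size 8.
That gives 1 strongly connected component.

1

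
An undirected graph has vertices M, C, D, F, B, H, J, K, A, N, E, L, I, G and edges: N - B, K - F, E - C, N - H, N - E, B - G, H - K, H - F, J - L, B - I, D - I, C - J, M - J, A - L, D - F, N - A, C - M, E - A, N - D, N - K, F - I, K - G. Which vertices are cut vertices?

Removing N increases the component count from 1 to 2, so N is a cut vertex.
By contrast removing G leaves 1 component; it is not a cut vertex. No other vertex is a cut vertex either.

N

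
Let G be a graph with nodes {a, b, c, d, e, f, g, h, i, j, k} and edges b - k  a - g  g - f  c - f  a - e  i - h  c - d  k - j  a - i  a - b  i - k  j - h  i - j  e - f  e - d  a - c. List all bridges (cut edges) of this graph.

The edges on the cycle a-b-k-j-h-i-a are not bridges since each lies on that cycle.
Every edge lies on some cycle, so there are no bridges.

none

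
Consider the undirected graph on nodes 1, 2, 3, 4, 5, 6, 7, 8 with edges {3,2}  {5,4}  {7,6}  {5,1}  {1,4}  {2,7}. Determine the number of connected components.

3

8 is isolated — a component by itself.
Starting from 1 we can reach 1, 4, 5. That is one component of size 3.
Starting from 2 we can reach 2, 3, 6, 7. That is one component of size 4.
Total: 3 components.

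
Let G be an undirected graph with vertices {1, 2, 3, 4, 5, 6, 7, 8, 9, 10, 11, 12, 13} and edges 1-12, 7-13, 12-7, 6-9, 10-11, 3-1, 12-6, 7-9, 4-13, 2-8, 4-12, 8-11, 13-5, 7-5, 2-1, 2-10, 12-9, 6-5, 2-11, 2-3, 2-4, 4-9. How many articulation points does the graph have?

1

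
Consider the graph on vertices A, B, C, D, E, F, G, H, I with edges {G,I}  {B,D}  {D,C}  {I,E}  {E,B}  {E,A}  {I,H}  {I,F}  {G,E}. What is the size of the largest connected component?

Starting from A we can reach A, B, C, D, E, F, G, H, I. That is one component of size 9.
The largest has 9 vertices.

9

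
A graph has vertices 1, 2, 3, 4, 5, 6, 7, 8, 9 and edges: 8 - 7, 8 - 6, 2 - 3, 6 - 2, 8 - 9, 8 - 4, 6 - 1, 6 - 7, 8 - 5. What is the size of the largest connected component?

9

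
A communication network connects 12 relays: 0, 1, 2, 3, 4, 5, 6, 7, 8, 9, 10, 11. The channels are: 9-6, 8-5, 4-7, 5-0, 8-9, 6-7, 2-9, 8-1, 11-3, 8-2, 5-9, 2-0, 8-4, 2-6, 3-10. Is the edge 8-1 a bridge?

Removing 8-1 leaves no path between 8 and 1: the component count goes from 2 to 3. So it is a bridge.

Yes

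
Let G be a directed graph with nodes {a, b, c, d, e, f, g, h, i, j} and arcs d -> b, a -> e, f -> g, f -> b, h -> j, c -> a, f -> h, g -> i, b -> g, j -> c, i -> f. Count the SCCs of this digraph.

7

{b, f, g, i} are all mutually reachable — one SCC of size 4.
{c} is an SCC by itself.
{a} is an SCC by itself.
{d} is an SCC by itself.
{e} is an SCC by itself.
(and 2 more singleton SCCs)
That gives 7 strongly connected components.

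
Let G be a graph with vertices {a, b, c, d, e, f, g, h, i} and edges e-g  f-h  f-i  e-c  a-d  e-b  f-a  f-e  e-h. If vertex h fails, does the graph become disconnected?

Deleting h leaves 1 component (was 1) (its neighbors e, f remain connected to each other), so h is not a cut vertex.

No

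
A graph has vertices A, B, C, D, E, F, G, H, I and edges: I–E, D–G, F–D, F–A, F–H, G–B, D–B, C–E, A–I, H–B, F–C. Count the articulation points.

1

Removing F increases the component count from 1 to 2, so F is a cut vertex.
By contrast removing H leaves 1 component; it is not a cut vertex. No other vertex is a cut vertex either.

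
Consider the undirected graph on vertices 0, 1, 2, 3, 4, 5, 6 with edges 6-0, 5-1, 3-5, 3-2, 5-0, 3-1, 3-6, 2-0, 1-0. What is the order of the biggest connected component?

6

4 is isolated — a component by itself.
Starting from 0 we can reach 0, 1, 2, 3, 5, 6. That is one component of size 6.
The largest has 6 vertices.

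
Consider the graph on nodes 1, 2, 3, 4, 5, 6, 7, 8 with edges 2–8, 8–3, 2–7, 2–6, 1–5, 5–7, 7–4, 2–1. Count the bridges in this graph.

4

The edges on the cycle 2-1-5-7-2 are not bridges since each lies on that cycle.
But removing 8–3 disconnects 8 from 3; removing 2–8 disconnects 2 from 8; removing 7–4 disconnects 7 from 4; removing 2–6 disconnects 2 from 6 — these are bridges.
That makes 4 bridges.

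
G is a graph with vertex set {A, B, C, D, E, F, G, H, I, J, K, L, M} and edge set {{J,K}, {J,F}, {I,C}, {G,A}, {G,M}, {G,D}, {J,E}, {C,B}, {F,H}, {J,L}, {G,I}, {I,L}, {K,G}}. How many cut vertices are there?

Removing C increases the component count from 1 to 2, so C is a cut vertex.
Removing F increases the component count from 1 to 2, so F is a cut vertex.
Removing G increases the component count from 1 to 4, so G is a cut vertex.
Likewise I, J are cut vertices.
By contrast removing E leaves 1 component; it is not a cut vertex. No other vertex is a cut vertex either.

5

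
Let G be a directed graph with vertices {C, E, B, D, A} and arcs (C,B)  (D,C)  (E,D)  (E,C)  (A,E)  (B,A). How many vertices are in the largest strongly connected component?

{A, B, C, D, E} are all mutually reachable — one SCC of size 5.
The largest has 5 vertices.

5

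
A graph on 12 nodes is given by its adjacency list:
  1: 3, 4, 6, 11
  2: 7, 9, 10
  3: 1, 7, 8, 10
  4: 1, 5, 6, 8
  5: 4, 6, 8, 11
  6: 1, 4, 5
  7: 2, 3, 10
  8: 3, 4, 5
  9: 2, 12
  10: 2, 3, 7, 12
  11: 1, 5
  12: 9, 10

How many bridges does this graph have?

The edges on the cycle 3-7-2-9-12-10-3 are not bridges since each lies on that cycle.
Every edge lies on some cycle, so there are no bridges.

0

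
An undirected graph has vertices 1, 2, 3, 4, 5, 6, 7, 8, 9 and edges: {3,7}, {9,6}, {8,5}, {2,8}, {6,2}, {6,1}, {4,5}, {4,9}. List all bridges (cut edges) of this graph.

1-6, 3-7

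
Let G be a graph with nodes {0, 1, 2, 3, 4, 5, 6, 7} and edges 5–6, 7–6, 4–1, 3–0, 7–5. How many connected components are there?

2 is isolated — a component by itself.
Starting from 1 we can reach 1, 4. That is one component of size 2.
Starting from 0 we can reach 0, 3. That is one component of size 2.
Starting from 5 we can reach 5, 6, 7. That is one component of size 3.
Total: 4 components.

4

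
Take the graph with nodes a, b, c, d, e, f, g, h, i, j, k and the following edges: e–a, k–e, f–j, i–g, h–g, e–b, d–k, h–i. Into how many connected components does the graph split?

c is isolated — a component by itself.
Starting from f we can reach f, j. That is one component of size 2.
Starting from g we can reach g, h, i. That is one component of size 3.
Starting from a we can reach a, b, d, e, k. That is one component of size 5.
Total: 4 components.

4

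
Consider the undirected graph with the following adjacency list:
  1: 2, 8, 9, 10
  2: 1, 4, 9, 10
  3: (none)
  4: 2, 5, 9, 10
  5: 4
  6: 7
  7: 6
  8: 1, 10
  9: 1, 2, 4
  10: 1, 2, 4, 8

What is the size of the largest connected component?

7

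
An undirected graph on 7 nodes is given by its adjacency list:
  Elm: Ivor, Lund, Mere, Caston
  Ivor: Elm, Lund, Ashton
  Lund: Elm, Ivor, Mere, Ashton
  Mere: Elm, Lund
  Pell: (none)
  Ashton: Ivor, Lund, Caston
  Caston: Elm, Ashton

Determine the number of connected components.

Pell is isolated — a component by itself.
Starting from Elm we can reach Elm, Ivor, Lund, Mere, Ashton, Caston. That is one component of size 6.
Total: 2 components.

2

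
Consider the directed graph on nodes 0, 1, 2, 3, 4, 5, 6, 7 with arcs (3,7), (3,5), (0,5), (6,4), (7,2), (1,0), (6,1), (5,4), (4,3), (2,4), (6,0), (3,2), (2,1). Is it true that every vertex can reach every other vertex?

No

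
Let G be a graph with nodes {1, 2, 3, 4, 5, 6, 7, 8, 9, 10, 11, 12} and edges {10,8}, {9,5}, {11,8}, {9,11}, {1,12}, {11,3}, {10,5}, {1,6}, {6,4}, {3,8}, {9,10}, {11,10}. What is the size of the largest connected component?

7 is isolated — a component by itself.
2 is isolated — a component by itself.
Starting from 1 we can reach 1, 4, 6, 12. That is one component of size 4.
Starting from 3 we can reach 3, 5, 8, 9, 10, 11. That is one component of size 6.
The largest has 6 vertices.

6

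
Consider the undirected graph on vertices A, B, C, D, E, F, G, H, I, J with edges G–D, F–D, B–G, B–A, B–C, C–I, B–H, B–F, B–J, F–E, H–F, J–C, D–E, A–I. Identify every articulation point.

B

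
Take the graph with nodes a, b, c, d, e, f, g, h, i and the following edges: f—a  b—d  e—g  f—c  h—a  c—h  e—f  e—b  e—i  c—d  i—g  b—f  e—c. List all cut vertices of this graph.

Removing e increases the component count from 1 to 2, so e is a cut vertex.
By contrast removing c leaves 1 component; it is not a cut vertex. No other vertex is a cut vertex either.

e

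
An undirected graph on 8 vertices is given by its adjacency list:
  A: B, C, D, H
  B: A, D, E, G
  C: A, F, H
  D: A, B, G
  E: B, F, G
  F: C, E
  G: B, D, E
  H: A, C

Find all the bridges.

The edges on the cycle H-C-F-E-B-A-H are not bridges since each lies on that cycle.
Every edge lies on some cycle, so there are no bridges.

none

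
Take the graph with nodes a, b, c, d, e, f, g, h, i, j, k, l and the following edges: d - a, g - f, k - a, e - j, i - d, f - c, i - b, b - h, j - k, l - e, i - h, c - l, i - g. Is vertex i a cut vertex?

Deleting i raises the number of components from 1 to 2, so i is a cut vertex.

Yes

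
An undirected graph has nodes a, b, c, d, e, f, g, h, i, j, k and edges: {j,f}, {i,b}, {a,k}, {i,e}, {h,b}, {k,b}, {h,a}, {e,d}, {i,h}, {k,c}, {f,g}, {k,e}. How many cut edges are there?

The edges on the cycle i-h-a-k-e-i are not bridges since each lies on that cycle.
But removing j–f disconnects j from f; removing d–e disconnects d from e; removing f–g disconnects f from g; removing c–k disconnects c from k — these are bridges.
That makes 4 bridges.

4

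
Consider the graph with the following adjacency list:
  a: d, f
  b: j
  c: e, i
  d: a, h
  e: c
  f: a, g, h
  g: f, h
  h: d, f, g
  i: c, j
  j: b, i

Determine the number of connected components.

Starting from a we can reach a, d, f, g, h. That is one component of size 5.
Starting from b we can reach b, c, e, i, j. That is one component of size 5.
Total: 2 components.

2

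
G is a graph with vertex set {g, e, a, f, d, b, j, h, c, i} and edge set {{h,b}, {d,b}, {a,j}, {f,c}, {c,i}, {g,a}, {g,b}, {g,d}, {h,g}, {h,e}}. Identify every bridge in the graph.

The edges on the cycle g-d-b-g are not bridges since each lies on that cycle.
But removing e-h disconnects e from h; removing c-i disconnects c from i; removing g-a disconnects g from a; removing c-f disconnects c from f — these are bridges.
In total 5 edges are bridges.

a-g, a-j, c-f, c-i, e-h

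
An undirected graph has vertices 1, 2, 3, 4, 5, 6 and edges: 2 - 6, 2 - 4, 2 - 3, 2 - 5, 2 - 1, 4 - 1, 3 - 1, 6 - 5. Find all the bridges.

The edges on the cycle 2-6-5-2 are not bridges since each lies on that cycle.
Every edge lies on some cycle, so there are no bridges.

none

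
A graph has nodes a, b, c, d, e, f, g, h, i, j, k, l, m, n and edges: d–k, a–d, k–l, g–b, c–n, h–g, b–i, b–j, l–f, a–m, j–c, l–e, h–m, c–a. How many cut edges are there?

7

The edges on the cycle h-g-b-j-c-a-m-h are not bridges since each lies on that cycle.
But removing l–f disconnects l from f; removing d–k disconnects d from k; removing l–e disconnects l from e; removing d–a disconnects d from a — these are bridges.
In total 7 edges are bridges.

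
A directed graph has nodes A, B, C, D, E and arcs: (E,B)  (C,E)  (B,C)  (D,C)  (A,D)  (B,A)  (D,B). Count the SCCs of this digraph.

{A, B, C, D, E} are all mutually reachable — one SCC of size 5.
That gives 1 strongly connected component.

1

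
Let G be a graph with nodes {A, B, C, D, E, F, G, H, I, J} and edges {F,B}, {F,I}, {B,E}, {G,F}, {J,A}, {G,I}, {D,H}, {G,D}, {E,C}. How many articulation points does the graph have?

Removing B increases the component count from 2 to 3, so B is a cut vertex.
Removing D increases the component count from 2 to 3, so D is a cut vertex.
Removing E increases the component count from 2 to 3, so E is a cut vertex.
Likewise F, G are cut vertices.
By contrast removing H leaves 2 components; it is not a cut vertex. No other vertex is a cut vertex either.

5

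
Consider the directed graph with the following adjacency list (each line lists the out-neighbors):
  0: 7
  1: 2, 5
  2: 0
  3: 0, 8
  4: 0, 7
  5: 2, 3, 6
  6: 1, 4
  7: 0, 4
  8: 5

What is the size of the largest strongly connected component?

{1, 3, 5, 6, 8} are all mutually reachable — one SCC of size 5.
{0, 4, 7} are all mutually reachable — one SCC of size 3.
{2} is an SCC by itself.
The largest has 5 vertices.

5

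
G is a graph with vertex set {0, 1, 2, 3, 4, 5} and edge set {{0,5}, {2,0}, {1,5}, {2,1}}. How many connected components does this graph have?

4 is isolated — a component by itself.
3 is isolated — a component by itself.
Starting from 0 we can reach 0, 1, 2, 5. That is one component of size 4.
Total: 3 components.

3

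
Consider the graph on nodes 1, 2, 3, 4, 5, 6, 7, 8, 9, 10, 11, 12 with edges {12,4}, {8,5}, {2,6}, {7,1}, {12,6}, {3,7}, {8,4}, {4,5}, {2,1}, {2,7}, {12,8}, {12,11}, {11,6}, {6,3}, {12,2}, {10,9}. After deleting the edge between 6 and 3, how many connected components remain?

2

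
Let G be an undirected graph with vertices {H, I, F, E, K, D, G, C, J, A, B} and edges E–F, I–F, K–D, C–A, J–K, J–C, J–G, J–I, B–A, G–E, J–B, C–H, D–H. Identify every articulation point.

J

Removing J increases the component count from 1 to 2, so J is a cut vertex.
By contrast removing B leaves 1 component; it is not a cut vertex. No other vertex is a cut vertex either.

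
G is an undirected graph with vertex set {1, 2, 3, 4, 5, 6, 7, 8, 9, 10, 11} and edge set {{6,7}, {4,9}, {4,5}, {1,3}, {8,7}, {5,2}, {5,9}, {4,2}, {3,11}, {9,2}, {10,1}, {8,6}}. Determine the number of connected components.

Starting from 6 we can reach 6, 7, 8. That is one component of size 3.
Starting from 1 we can reach 1, 3, 10, 11. That is one component of size 4.
Starting from 2 we can reach 2, 4, 5, 9. That is one component of size 4.
Total: 3 components.

3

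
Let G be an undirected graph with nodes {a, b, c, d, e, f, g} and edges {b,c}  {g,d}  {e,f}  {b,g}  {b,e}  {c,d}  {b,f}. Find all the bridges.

none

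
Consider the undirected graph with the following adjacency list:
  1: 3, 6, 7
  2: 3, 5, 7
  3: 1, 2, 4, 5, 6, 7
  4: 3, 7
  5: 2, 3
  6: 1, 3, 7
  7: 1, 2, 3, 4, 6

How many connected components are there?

1

Starting from 1 we can reach 1, 2, 3, 4, 5, 6, 7. That is one component of size 7.
Total: 1 component.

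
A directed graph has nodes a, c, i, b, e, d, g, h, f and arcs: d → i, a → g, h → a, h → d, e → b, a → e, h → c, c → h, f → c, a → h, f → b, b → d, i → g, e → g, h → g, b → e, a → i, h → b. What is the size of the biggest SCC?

3

{a, c, h} are all mutually reachable — one SCC of size 3.
{b, e} are all mutually reachable — one SCC of size 2.
{i} is an SCC by itself.
{d} is an SCC by itself.
{g} is an SCC by itself.
(and 1 more singleton SCC)
The largest has 3 vertices.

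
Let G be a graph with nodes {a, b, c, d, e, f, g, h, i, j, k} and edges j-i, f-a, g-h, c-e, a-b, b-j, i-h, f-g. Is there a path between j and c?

The component containing j is {a, b, f, g, h, i, j}, and c is not in it.

No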